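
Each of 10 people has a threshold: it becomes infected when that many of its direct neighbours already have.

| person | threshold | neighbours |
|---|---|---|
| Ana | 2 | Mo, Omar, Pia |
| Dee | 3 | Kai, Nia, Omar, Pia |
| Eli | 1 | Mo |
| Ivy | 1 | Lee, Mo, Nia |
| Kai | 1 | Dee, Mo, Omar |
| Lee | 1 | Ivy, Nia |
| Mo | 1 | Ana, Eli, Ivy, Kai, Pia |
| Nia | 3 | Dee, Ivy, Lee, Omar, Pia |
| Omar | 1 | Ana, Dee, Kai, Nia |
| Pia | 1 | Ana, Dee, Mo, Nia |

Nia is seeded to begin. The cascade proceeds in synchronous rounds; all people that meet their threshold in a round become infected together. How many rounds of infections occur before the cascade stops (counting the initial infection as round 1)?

4

Round 1 — Nia becomes infected (initial).
Round 2 — checking thresholds:
  Dee: 1 of 4 neighbours < 3, not yet.
  Ivy: 1 of 3 neighbours ≥ 1, becomes infected.
  Lee: 1 of 2 neighbours ≥ 1, becomes infected.
  Omar: 1 of 4 neighbours ≥ 1, becomes infected.
  Pia: 1 of 4 neighbours ≥ 1, becomes infected.
Round 3 — checking thresholds:
  Ana: 2 of 3 neighbours ≥ 2, becomes infected.
  Dee: 3 of 4 neighbours ≥ 3, becomes infected.
  Kai: 1 of 3 neighbours ≥ 1, becomes infected.
  Mo: 2 of 5 neighbours ≥ 1, becomes infected.
Round 4 — checking thresholds:
  Eli: 1 of 1 neighbours ≥ 1, becomes infected.
Round 5 — no new infections; cascade stops.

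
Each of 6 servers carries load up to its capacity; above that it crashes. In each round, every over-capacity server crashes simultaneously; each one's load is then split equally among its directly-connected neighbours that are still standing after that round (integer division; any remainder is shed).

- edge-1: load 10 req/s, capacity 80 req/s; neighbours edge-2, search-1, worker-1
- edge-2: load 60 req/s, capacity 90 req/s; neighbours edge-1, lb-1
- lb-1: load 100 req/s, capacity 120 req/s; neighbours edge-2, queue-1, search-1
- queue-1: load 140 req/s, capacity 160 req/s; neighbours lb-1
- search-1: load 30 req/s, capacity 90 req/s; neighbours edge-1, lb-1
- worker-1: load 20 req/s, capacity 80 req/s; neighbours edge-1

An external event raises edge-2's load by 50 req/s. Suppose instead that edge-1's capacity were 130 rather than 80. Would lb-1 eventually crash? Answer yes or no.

With edge-1's capacity at 130:
Round 1 — edge-2 at 110 > 90. edge-2 crashes.
  edge-2 sheds 110 req/s to edge-1, lb-1: 55 each.
    edge-1: 10+55 = 65 ≤ 130
    lb-1: 100+55 = 155 > 120
Round 2 — lb-1 crashes.
  lb-1 sheds 155 req/s to queue-1, search-1: 77 each (1 lost).
    queue-1: 140+77 = 217 > 160
    search-1: 30+77 = 107 > 90
Round 3 — queue-1, search-1 crash.
  queue-1 sheds 217 req/s: no online neighbours, lost.
  search-1 sheds 107 req/s to edge-1: 107 each.
    edge-1: 65+107 = 172 > 130
Round 4 — edge-1 crashes.
  edge-1 sheds 172 req/s to worker-1: 172 each.
    worker-1: 20+172 = 192 > 80
Round 5 — worker-1 crashes.
  worker-1 sheds 192 req/s: no online neighbours, lost.
No further crashes.

yes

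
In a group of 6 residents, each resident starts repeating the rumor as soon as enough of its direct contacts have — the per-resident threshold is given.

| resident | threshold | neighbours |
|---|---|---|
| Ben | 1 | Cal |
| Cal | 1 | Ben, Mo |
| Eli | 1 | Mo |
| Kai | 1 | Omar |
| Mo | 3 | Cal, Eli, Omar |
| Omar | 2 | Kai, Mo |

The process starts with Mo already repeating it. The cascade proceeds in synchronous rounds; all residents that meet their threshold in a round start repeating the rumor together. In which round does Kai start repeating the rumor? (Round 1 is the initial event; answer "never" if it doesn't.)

never

Round 1 — Mo starts repeating the rumor (initial).
Round 2 — checking thresholds:
  Cal: 1 of 2 neighbours ≥ 1, starts repeating the rumor.
  Eli: 1 of 1 neighbours ≥ 1, starts repeating the rumor.
  Omar: 1 of 2 neighbours < 2, holds.
Round 3 — checking thresholds:
  Ben: 1 of 1 neighbours ≥ 1, starts repeating the rumor.
  Omar: 1 of 2 neighbours < 2, holds.
Round 4 — no new spreads; cascade stops.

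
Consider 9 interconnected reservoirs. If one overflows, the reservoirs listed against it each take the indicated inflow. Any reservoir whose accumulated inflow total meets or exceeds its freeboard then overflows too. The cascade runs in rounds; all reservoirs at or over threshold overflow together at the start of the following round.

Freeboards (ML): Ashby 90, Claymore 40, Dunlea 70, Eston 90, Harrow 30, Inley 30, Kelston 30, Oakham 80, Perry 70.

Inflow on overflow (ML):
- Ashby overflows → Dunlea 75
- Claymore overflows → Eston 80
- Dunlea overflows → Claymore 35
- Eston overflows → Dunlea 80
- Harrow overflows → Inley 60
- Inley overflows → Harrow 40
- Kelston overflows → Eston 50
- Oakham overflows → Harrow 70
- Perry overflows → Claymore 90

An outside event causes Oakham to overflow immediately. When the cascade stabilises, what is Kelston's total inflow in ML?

0

Round 1 — Oakham overflows (initial).
  Harrow: +70 → 70 ≥ 30
Round 2 — Harrow overflows.
  Inley: +60 → 60 ≥ 30
Round 3 — Inley overflows.
No further overflows.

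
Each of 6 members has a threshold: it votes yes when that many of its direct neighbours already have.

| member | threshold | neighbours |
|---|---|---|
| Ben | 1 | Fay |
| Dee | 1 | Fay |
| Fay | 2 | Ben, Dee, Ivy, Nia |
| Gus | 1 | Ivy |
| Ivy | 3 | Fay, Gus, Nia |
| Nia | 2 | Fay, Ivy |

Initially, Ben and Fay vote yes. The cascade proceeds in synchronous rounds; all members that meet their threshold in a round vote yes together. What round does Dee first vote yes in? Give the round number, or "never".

2

Round 1 — Ben, Fay vote yes (initial).
Round 2 — checking thresholds:
  Dee: 1 of 1 neighbours ≥ 1, votes yes.
  Ivy: 1 of 3 neighbours < 3, holds.
  Nia: 1 of 2 neighbours < 2, holds.
Round 3 — no new yes votes; cascade stops.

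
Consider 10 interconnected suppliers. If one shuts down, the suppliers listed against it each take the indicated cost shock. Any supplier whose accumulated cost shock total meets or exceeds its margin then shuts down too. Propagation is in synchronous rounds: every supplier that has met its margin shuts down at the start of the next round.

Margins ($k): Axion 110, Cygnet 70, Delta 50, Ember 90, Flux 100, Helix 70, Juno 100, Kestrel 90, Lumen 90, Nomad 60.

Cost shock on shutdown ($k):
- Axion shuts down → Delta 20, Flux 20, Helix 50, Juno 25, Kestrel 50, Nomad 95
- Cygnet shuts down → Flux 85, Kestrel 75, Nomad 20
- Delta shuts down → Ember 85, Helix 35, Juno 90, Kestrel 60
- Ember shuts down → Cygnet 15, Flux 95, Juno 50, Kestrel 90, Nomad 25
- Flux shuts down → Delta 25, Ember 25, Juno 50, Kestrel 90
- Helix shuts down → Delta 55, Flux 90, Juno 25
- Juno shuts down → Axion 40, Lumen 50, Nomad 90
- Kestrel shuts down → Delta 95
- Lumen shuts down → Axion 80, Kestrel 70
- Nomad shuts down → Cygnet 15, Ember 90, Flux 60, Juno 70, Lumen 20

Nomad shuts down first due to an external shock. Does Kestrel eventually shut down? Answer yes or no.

Round 1 — Nomad shuts down (initial).
  Cygnet: +15 → 15 < 70
  Ember: +90 → 90 ≥ 90
  Flux: +60 → 60 < 100
  Juno: +70 → 70 < 100
  Lumen: +20 → 20 < 90
Round 2 — Ember shuts down.
  Cygnet: +15 → 30 < 70
  Flux: +95 → 155 ≥ 100
  Juno: +50 → 120 ≥ 100
  Kestrel: +90 → 90 ≥ 90
Round 3 — Flux, Juno, Kestrel shut down.
  Axion: +40 → 40 < 110
  Delta: +25+95 → 120 ≥ 50
  Lumen: +50 → 70 < 90
Round 4 — Delta shuts down.
  Helix: +35 → 35 < 70
No further shutdowns.

yes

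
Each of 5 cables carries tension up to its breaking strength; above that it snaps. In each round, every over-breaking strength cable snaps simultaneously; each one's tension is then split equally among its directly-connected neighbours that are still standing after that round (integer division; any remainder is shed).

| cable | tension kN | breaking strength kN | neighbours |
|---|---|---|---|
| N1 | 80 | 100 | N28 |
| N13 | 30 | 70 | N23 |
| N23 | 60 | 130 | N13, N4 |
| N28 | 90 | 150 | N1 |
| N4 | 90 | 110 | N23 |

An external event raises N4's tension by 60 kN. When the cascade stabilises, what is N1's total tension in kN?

Round 1 — N4 at 150 > 110. N4 snaps.
  N4 sheds 150 kN to N23: 150 each.
    N23: 60+150 = 210 > 130
Round 2 — N23 snaps.
  N23 sheds 210 kN to N13: 210 each.
    N13: 30+210 = 240 > 70
Round 3 — N13 snaps.
  N13 sheds 240 kN: no online neighbours, lost.
No further breaks.

80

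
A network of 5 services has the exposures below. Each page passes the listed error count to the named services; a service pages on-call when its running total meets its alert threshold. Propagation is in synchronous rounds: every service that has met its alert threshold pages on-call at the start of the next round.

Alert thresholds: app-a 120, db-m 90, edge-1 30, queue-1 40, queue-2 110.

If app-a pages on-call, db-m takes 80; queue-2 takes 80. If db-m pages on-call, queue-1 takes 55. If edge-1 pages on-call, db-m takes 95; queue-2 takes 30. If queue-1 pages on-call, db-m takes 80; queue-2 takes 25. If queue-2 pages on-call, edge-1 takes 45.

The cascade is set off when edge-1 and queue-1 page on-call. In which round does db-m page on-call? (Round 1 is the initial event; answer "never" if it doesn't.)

Round 1 — edge-1, queue-1 page on-call (initial).
  db-m: +95+80 → 175 ≥ 90
  queue-2: +30+25 → 55 < 110
Round 2 — db-m pages on-call.
No further pages.

2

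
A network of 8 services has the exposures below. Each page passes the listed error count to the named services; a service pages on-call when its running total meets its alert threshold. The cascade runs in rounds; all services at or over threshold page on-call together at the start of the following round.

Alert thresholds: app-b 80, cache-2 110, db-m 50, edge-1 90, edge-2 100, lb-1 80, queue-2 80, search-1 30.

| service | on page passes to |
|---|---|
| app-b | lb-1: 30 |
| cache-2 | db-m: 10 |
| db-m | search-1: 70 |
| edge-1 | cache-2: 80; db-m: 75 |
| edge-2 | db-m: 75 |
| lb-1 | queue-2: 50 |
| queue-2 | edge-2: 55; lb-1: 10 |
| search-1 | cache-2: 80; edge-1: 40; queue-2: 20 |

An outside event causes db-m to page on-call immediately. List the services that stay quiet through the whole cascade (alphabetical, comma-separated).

app-b, cache-2, edge-1, edge-2, lb-1, queue-2

Round 1 — db-m pages on-call (initial).
  search-1: +70 → 70 ≥ 30
Round 2 — search-1 pages on-call.
  cache-2: +80 → 80 < 110
  edge-1: +40 → 40 < 90
  queue-2: +20 → 20 < 80
No further pages.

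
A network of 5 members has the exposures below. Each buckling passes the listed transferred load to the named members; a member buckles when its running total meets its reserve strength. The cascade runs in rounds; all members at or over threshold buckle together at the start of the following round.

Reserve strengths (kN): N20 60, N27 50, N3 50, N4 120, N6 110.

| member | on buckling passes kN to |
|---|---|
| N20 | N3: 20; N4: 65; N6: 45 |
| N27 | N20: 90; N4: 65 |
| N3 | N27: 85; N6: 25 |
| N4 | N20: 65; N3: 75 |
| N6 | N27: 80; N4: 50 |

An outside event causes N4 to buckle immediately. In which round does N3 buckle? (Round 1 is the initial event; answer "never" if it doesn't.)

2

Round 1 — N4 buckles (initial).
  N20: +65 → 65 ≥ 60
  N3: +75 → 75 ≥ 50
Round 2 — N20, N3 buckle.
  N27: +85 → 85 ≥ 50
  N6: +45+25 → 70 < 110
Round 3 — N27 buckles.
No further bucklings.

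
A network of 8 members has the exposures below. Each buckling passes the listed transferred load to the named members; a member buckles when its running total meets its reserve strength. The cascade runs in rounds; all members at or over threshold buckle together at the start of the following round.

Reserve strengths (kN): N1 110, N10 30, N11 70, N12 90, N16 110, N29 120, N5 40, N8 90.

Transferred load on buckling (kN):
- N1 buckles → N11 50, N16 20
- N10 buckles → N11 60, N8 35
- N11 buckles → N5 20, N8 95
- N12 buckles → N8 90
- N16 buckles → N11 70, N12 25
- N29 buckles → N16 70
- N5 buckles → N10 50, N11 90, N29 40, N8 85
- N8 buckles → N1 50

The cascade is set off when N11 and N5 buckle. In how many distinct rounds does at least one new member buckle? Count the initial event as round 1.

Round 1 — N11, N5 buckle (initial).
  N10: +50 → 50 ≥ 30
  N29: +40 → 40 < 120
  N8: +95+85 → 180 ≥ 90
Round 2 — N10, N8 buckle.
  N1: +50 → 50 < 110
No further bucklings.

2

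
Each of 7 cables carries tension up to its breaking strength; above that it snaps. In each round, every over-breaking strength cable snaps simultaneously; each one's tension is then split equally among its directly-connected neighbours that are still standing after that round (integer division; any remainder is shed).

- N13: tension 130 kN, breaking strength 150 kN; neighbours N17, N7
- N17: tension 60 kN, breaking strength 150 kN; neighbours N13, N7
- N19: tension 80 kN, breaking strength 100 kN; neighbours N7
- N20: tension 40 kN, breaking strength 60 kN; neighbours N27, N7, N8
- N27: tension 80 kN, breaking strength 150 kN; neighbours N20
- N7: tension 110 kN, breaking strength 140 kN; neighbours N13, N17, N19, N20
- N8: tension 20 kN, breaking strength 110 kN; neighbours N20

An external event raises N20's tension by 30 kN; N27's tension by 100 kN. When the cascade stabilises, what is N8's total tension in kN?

55

Round 1 — N20 at 70 > 60; N27 at 180 > 150. N20, N27 snap.
  N20 sheds 70 kN to N7, N8: 35 each.
    N7: 110+35 = 145 > 140
    N8: 20+35 = 55 ≤ 110
  N27 sheds 180 kN: no online neighbours, lost.
Round 2 — N7 snaps.
  N7 sheds 145 kN to N13, N17, N19: 48 each (1 lost).
    N13: 130+48 = 178 > 150
    N17: 60+48 = 108 ≤ 150
    N19: 80+48 = 128 > 100
Round 3 — N13, N19 snap.
  N13 sheds 178 kN to N17: 178 each.
    N17: 108+178 = 286 > 150
  N19 sheds 128 kN: no online neighbours, lost.
Round 4 — N17 snaps.
  N17 sheds 286 kN: no online neighbours, lost.
No further breaks.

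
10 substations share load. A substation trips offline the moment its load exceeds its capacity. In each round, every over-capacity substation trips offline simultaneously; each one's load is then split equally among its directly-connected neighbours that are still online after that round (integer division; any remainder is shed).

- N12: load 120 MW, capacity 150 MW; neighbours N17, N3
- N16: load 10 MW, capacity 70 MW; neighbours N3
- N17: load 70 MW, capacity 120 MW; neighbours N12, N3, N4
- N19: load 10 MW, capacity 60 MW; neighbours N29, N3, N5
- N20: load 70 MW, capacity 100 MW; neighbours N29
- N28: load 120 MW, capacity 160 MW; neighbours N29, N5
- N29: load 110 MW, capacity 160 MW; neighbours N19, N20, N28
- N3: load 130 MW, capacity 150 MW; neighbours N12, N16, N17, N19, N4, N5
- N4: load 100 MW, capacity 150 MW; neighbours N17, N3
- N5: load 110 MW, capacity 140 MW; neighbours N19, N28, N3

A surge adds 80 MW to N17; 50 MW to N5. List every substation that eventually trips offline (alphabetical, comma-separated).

Round 1 — N17 at 150 > 120; N5 at 160 > 140. N17, N5 trip offline.
  N17 sheds 150 MW to N12, N3, N4: 50 each.
    N12: 120+50 = 170 > 150
    N3: 130+50 = 180 > 150
    N4: 100+50 = 150 ≤ 150
  N5 sheds 160 MW to N19, N28, N3: 53 each (1 lost).
    N19: 10+53 = 63 > 60
    N28: 120+53 = 173 > 160
    N3: 180+53 = 233 > 150
Round 2 — N12, N19, N28, N3 trip offline.
  N12 sheds 170 MW: no online neighbours, lost.
  N19 sheds 63 MW to N29: 63 each.
    N29: 110+63 = 173 > 160
  N28 sheds 173 MW to N29: 173 each.
    N29: 173+173 = 346 > 160
  N3 sheds 233 MW to N16, N4: 116 each (1 lost).
    N16: 10+116 = 126 > 70
    N4: 150+116 = 266 > 150
Round 3 — N16, N29, N4 trip offline.
  N16 sheds 126 MW: no online neighbours, lost.
  N29 sheds 346 MW to N20: 346 each.
    N20: 70+346 = 416 > 100
  N4 sheds 266 MW: no online neighbours, lost.
Round 4 — N20 trips offline.
  N20 sheds 416 MW: no online neighbours, lost.
No further trips.

N12, N16, N17, N19, N20, N28, N29, N3, N4, N5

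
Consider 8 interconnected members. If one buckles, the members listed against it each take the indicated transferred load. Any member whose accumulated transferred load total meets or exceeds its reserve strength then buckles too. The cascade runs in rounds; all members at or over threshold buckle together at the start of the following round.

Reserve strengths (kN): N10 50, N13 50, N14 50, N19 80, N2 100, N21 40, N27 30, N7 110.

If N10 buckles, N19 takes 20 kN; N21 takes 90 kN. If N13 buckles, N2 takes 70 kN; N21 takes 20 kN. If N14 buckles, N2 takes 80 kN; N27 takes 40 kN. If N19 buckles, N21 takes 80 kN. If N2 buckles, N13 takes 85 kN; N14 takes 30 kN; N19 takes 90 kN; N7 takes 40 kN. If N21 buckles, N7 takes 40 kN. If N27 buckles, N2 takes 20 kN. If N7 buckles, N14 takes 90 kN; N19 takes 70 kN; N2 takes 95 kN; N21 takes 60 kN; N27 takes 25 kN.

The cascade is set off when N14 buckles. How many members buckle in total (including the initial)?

6

Round 1 — N14 buckles (initial).
  N2: +80 → 80 < 100
  N27: +40 → 40 ≥ 30
Round 2 — N27 buckles.
  N2: +20 → 100 ≥ 100
Round 3 — N2 buckles.
  N13: +85 → 85 ≥ 50
  N19: +90 → 90 ≥ 80
  N7: +40 → 40 < 110
Round 4 — N13, N19 buckle.
  N21: +20+80 → 100 ≥ 40
Round 5 — N21 buckles.
  N7: +40 → 80 < 110
No further bucklings.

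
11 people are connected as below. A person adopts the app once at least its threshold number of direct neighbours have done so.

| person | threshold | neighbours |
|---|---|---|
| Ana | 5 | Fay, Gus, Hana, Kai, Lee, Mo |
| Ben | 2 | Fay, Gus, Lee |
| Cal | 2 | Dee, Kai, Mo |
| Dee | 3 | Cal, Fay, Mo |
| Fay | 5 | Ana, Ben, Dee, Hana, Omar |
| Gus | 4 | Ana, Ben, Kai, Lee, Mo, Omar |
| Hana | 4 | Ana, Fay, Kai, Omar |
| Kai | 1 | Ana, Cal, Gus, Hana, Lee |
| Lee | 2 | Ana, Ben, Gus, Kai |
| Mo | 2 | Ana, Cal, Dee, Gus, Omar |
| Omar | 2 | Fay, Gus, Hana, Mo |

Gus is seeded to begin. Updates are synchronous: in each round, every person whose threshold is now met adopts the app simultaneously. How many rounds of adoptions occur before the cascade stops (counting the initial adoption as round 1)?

4

Round 1 — Gus adopts the app (initial).
Round 2 — checking thresholds:
  Ana: 1 of 6 neighbours < 5, holds.
  Ben: 1 of 3 neighbours < 2, holds.
  Kai: 1 of 5 neighbours ≥ 1, adopts the app.
  Lee: 1 of 4 neighbours < 2, holds.
  Mo: 1 of 5 neighbours < 2, holds.
  Omar: 1 of 4 neighbours < 2, holds.
Round 3 — checking thresholds:
  Ana: 2 of 6 neighbours < 5, holds.
  Ben: 1 of 3 neighbours < 2, holds.
  Cal: 1 of 3 neighbours < 2, holds.
  Hana: 1 of 4 neighbours < 4, holds.
  Lee: 2 of 4 neighbours ≥ 2, adopts the app.
  Mo: 1 of 5 neighbours < 2, holds.
  Omar: 1 of 4 neighbours < 2, holds.
Round 4 — checking thresholds:
  Ana: 3 of 6 neighbours < 5, holds.
  Ben: 2 of 3 neighbours ≥ 2, adopts the app.
  Cal: 1 of 3 neighbours < 2, holds.
  Hana: 1 of 4 neighbours < 4, holds.
  Mo: 1 of 5 neighbours < 2, holds.
  Omar: 1 of 4 neighbours < 2, holds.
Round 5 — no new adoptions; cascade stops.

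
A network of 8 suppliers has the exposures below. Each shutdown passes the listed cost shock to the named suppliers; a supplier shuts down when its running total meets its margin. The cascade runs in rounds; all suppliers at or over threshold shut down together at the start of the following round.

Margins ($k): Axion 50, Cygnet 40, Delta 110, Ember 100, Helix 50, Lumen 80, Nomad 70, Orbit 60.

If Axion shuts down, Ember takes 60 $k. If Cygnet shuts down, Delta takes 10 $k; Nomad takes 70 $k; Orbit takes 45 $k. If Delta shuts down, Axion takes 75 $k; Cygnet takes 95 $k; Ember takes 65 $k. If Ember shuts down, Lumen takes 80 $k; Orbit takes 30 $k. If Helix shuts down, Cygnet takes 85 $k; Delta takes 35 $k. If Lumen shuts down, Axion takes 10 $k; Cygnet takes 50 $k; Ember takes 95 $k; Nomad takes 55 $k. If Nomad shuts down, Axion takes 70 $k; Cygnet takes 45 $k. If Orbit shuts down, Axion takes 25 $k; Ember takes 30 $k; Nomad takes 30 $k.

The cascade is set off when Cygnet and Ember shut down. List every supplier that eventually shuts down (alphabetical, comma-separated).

Round 1 — Cygnet, Ember shut down (initial).
  Delta: +10 → 10 < 110
  Lumen: +80 → 80 ≥ 80
  Nomad: +70 → 70 ≥ 70
  Orbit: +45+30 → 75 ≥ 60
Round 2 — Lumen, Nomad, Orbit shut down.
  Axion: +10+70+25 → 105 ≥ 50
Round 3 — Axion shuts down.
No further shutdowns.

Axion, Cygnet, Ember, Lumen, Nomad, Orbit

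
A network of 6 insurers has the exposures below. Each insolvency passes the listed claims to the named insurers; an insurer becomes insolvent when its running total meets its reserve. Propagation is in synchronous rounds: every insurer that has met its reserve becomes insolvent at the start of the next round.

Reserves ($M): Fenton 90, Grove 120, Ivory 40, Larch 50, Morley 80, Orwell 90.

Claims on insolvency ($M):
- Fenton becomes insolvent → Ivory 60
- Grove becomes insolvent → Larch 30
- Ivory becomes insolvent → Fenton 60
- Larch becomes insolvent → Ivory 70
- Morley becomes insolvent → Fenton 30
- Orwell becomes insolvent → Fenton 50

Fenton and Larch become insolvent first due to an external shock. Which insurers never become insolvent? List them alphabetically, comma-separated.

Round 1 — Fenton, Larch become insolvent (initial).
  Ivory: +60+70 → 130 ≥ 40
Round 2 — Ivory becomes insolvent.
No further insolvencies.

Grove, Morley, Orwell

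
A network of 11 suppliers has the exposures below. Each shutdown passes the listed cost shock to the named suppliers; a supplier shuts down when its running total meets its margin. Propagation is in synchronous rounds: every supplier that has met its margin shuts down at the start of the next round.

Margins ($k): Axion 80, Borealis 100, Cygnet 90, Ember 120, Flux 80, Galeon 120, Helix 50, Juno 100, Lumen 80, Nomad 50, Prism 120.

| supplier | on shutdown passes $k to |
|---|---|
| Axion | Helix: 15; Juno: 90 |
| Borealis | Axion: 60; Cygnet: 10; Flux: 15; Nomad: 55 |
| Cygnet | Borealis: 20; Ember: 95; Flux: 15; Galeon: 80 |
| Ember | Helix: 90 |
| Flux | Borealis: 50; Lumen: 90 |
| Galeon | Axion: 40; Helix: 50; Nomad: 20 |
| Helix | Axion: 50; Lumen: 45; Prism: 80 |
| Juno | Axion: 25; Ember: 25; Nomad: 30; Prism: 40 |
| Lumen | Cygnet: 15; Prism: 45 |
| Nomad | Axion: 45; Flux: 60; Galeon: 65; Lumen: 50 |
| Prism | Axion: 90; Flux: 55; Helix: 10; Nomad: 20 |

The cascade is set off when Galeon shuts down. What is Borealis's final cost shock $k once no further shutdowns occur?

Round 1 — Galeon shuts down (initial).
  Axion: +40 → 40 < 80
  Helix: +50 → 50 ≥ 50
  Nomad: +20 → 20 < 50
Round 2 — Helix shuts down.
  Axion: +50 → 90 ≥ 80
  Lumen: +45 → 45 < 80
  Prism: +80 → 80 < 120
Round 3 — Axion shuts down.
  Juno: +90 → 90 < 100
No further shutdowns.

0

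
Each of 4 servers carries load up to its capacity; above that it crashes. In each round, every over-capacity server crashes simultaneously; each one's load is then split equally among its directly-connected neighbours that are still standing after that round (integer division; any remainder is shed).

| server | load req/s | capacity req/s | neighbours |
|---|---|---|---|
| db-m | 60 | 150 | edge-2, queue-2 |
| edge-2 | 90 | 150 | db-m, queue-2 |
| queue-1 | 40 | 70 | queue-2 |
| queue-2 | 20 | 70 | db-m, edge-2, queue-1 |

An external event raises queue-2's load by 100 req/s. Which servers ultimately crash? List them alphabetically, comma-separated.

Round 1 — queue-2 at 120 > 70. queue-2 crashes.
  queue-2 sheds 120 req/s to db-m, edge-2, queue-1: 40 each.
    db-m: 60+40 = 100 ≤ 150
    edge-2: 90+40 = 130 ≤ 150
    queue-1: 40+40 = 80 > 70
Round 2 — queue-1 crashes.
  queue-1 sheds 80 req/s: no online neighbours, lost.
No further crashes.

queue-1, queue-2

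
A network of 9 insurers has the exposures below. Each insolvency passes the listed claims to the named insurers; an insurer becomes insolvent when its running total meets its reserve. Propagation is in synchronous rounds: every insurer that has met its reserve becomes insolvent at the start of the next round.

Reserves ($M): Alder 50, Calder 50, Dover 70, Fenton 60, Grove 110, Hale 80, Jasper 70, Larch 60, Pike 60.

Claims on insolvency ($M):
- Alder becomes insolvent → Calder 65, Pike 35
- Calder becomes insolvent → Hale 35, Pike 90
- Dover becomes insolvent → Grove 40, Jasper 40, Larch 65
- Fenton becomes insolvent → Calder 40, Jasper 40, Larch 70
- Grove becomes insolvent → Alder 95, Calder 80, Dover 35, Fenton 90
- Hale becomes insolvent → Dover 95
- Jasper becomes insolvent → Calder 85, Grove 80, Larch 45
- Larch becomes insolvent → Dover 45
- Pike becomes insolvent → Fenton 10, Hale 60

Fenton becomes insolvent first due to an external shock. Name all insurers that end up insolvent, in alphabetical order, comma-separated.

Fenton, Larch

Round 1 — Fenton becomes insolvent (initial).
  Calder: +40 → 40 < 50
  Jasper: +40 → 40 < 70
  Larch: +70 → 70 ≥ 60
Round 2 — Larch becomes insolvent.
  Dover: +45 → 45 < 70
No further insolvencies.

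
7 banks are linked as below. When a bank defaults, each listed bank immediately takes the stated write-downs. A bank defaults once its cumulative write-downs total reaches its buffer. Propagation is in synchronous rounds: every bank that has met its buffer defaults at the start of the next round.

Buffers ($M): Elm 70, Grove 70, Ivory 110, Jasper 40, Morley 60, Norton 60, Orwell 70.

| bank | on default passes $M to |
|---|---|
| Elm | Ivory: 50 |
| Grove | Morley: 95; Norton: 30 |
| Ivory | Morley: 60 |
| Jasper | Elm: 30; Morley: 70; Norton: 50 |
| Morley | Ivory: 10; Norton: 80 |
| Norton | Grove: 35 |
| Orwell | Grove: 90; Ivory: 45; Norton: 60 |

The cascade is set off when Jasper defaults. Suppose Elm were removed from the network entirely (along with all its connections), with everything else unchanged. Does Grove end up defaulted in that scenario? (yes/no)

no

With Elm removed:
Round 1 — Jasper defaults (initial).
  Morley: +70 → 70 ≥ 60
  Norton: +50 → 50 < 60
Round 2 — Morley defaults.
  Ivory: +10 → 10 < 110
  Norton: +80 → 130 ≥ 60
Round 3 — Norton defaults.
  Grove: +35 → 35 < 70
No further defaults.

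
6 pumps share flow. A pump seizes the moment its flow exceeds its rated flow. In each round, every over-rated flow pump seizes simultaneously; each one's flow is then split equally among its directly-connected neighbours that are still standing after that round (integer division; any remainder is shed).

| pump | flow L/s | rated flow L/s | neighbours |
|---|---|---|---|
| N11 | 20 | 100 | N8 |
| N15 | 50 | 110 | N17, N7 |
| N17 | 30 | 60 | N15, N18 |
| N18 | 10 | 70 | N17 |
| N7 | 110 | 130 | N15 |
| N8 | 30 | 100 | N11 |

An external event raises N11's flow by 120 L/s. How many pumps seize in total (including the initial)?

Round 1 — N11 at 140 > 100. N11 seizes.
  N11 sheds 140 L/s to N8: 140 each.
    N8: 30+140 = 170 > 100
Round 2 — N8 seizes.
  N8 sheds 170 L/s: no online neighbours, lost.
No further seizures.

2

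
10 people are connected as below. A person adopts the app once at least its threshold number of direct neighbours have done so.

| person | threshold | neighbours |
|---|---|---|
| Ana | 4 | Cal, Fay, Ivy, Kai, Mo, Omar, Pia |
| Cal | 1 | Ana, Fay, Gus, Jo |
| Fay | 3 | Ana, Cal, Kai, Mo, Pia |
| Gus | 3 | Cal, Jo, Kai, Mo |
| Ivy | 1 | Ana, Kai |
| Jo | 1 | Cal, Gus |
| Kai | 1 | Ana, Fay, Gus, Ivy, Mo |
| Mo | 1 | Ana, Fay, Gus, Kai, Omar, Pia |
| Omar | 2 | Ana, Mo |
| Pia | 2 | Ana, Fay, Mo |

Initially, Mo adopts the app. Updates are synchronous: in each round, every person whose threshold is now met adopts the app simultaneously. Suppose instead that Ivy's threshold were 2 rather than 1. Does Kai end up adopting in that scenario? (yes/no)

With Ivy's threshold at 2:
Round 1 — Mo adopts the app (initial).
Round 2 — checking thresholds:
  Ana: 1 of 7 neighbours < 4, not yet.
  Fay: 1 of 5 neighbours < 3, not yet.
  Gus: 1 of 4 neighbours < 3, not yet.
  Kai: 1 of 5 neighbours ≥ 1, adopts the app.
  Omar: 1 of 2 neighbours < 2, not yet.
  Pia: 1 of 3 neighbours < 2, not yet.
Round 3 — no new adoptions; cascade stops.

yes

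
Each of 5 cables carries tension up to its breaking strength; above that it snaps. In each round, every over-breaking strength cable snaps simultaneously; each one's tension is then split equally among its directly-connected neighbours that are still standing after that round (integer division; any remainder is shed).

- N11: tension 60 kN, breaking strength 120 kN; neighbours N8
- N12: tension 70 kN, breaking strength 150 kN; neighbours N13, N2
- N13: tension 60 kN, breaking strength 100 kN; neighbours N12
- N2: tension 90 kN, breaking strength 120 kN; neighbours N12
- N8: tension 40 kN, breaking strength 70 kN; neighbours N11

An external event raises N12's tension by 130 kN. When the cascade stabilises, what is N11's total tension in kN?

Round 1 — N12 at 200 > 150. N12 snaps.
  N12 sheds 200 kN to N13, N2: 100 each.
    N13: 60+100 = 160 > 100
    N2: 90+100 = 190 > 120
Round 2 — N13, N2 snap.
  N13 sheds 160 kN: no online neighbours, lost.
  N2 sheds 190 kN: no online neighbours, lost.
No further breaks.

60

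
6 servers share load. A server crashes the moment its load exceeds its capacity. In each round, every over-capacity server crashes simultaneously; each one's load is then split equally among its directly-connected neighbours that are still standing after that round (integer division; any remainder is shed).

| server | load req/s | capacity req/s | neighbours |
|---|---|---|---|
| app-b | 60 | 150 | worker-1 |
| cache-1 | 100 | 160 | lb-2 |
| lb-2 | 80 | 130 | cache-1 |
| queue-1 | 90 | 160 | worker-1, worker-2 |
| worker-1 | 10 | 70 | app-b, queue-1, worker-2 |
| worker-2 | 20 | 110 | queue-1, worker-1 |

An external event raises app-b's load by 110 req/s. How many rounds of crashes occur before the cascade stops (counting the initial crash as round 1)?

Round 1 — app-b at 170 > 150. app-b crashes.
  app-b sheds 170 req/s to worker-1: 170 each.
    worker-1: 10+170 = 180 > 70
Round 2 — worker-1 crashes.
  worker-1 sheds 180 req/s to queue-1, worker-2: 90 each.
    queue-1: 90+90 = 180 > 160
    worker-2: 20+90 = 110 ≤ 110
Round 3 — queue-1 crashes.
  queue-1 sheds 180 req/s to worker-2: 180 each.
    worker-2: 110+180 = 290 > 110
Round 4 — worker-2 crashes.
  worker-2 sheds 290 req/s: no online neighbours, lost.
No further crashes.

4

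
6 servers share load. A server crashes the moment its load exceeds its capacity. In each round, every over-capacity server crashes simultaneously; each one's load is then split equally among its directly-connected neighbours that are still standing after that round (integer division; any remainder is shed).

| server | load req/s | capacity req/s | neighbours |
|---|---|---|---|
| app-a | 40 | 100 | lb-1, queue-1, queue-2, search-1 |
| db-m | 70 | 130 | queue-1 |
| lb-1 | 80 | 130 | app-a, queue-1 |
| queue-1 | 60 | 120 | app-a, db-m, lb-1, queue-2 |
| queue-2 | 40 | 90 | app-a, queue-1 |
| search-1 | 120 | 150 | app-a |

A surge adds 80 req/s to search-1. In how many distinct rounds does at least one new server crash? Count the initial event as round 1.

4

Round 1 — search-1 at 200 > 150. search-1 crashes.
  search-1 sheds 200 req/s to app-a: 200 each.
    app-a: 40+200 = 240 > 100
Round 2 — app-a crashes.
  app-a sheds 240 req/s to lb-1, queue-1, queue-2: 80 each.
    lb-1: 80+80 = 160 > 130
    queue-1: 60+80 = 140 > 120
    queue-2: 40+80 = 120 > 90
Round 3 — lb-1, queue-1, queue-2 crash.
  lb-1 sheds 160 req/s: no online neighbours, lost.
  queue-1 sheds 140 req/s to db-m: 140 each.
    db-m: 70+140 = 210 > 130
  queue-2 sheds 120 req/s: no online neighbours, lost.
Round 4 — db-m crashes.
  db-m sheds 210 req/s: no online neighbours, lost.
No further crashes.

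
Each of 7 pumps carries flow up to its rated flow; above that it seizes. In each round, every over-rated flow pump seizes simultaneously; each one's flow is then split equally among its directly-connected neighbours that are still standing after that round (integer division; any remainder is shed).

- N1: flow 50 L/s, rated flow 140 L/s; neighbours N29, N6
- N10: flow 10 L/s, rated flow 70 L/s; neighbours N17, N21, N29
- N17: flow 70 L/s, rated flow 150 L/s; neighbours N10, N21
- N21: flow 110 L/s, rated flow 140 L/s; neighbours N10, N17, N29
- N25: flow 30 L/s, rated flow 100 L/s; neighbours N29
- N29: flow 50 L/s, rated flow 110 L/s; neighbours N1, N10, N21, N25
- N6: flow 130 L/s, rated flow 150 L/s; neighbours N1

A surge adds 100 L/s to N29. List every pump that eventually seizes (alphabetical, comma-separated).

N10, N17, N21, N29

Round 1 — N29 at 150 > 110. N29 seizes.
  N29 sheds 150 L/s to N1, N10, N21, N25: 37 each (2 lost).
    N1: 50+37 = 87 ≤ 140
    N10: 10+37 = 47 ≤ 70
    N21: 110+37 = 147 > 140
    N25: 30+37 = 67 ≤ 100
Round 2 — N21 seizes.
  N21 sheds 147 L/s to N10, N17: 73 each (1 lost).
    N10: 47+73 = 120 > 70
    N17: 70+73 = 143 ≤ 150
Round 3 — N10 seizes.
  N10 sheds 120 L/s to N17: 120 each.
    N17: 143+120 = 263 > 150
Round 4 — N17 seizes.
  N17 sheds 263 L/s: no online neighbours, lost.
No further seizures.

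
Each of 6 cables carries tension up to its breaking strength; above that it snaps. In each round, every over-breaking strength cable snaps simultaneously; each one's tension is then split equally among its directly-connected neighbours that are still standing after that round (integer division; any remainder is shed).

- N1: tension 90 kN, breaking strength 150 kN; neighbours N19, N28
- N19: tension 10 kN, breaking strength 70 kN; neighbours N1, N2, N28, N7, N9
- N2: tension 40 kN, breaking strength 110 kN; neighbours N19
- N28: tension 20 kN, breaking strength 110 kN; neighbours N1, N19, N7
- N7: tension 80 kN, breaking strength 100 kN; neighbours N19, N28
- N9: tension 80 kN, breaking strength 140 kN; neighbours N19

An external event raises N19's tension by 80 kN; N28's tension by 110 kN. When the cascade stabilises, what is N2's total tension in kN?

62

Round 1 — N19 at 90 > 70; N28 at 130 > 110. N19, N28 snap.
  N19 sheds 90 kN to N1, N2, N7, N9: 22 each (2 lost).
    N1: 90+22 = 112 ≤ 150
    N2: 40+22 = 62 ≤ 110
    N7: 80+22 = 102 > 100
    N9: 80+22 = 102 ≤ 140
  N28 sheds 130 kN to N1, N7: 65 each.
    N1: 112+65 = 177 > 150
    N7: 102+65 = 167 > 100
Round 2 — N1, N7 snap.
  N1 sheds 177 kN: no online neighbours, lost.
  N7 sheds 167 kN: no online neighbours, lost.
No further breaks.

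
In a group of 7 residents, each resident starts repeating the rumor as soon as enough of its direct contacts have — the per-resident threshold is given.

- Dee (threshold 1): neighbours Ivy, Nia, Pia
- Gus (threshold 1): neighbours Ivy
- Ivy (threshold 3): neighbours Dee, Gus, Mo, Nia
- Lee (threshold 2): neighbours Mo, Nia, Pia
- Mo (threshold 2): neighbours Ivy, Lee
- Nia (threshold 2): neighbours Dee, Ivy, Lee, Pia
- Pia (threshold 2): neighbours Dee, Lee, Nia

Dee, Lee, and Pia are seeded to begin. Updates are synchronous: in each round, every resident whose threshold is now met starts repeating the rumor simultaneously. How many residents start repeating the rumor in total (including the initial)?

4

Round 1 — Dee, Lee, Pia start repeating the rumor (initial).
Round 2 — checking thresholds:
  Ivy: 1 of 4 neighbours < 3, not yet.
  Mo: 1 of 2 neighbours < 2, not yet.
  Nia: 3 of 4 neighbours ≥ 2, starts repeating the rumor.
Round 3 — no new spreads; cascade stops.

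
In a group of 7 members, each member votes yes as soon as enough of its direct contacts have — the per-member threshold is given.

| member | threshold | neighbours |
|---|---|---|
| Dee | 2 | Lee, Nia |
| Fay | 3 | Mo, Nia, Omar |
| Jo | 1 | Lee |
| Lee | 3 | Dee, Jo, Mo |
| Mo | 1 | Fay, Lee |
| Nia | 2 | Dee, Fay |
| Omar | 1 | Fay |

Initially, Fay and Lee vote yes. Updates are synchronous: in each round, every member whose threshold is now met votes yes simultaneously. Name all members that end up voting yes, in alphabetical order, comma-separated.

Round 1 — Fay, Lee vote yes (initial).
Round 2 — checking thresholds:
  Dee: 1 of 2 neighbours < 2, below threshold.
  Jo: 1 of 1 neighbours ≥ 1, votes yes.
  Mo: 2 of 2 neighbours ≥ 1, votes yes.
  Nia: 1 of 2 neighbours < 2, below threshold.
  Omar: 1 of 1 neighbours ≥ 1, votes yes.
Round 3 — no new yes votes; cascade stops.

Fay, Jo, Lee, Mo, Omar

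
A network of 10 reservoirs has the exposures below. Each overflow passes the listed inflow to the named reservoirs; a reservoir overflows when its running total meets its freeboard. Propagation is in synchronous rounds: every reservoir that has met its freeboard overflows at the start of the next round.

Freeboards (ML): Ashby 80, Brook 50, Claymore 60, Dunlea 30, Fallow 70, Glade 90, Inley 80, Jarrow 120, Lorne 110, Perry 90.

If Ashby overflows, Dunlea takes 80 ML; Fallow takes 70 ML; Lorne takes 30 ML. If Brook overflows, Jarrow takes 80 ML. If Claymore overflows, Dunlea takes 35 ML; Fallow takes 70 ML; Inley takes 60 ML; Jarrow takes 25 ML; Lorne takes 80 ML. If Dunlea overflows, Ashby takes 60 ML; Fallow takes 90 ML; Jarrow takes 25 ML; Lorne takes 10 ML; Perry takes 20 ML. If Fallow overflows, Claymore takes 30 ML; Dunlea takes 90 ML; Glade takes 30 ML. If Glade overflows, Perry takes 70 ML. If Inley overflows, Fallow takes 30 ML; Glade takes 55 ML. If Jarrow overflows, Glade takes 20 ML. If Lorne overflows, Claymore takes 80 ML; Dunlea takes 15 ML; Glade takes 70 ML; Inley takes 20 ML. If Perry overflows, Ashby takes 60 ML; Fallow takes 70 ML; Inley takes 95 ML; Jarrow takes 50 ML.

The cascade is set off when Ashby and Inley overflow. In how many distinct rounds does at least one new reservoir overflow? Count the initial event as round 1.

2

Round 1 — Ashby, Inley overflow (initial).
  Dunlea: +80 → 80 ≥ 30
  Fallow: +70+30 → 100 ≥ 70
  Glade: +55 → 55 < 90
  Lorne: +30 → 30 < 110
Round 2 — Dunlea, Fallow overflow.
  Claymore: +30 → 30 < 60
  Glade: +30 → 85 < 90
  Jarrow: +25 → 25 < 120
  Lorne: +10 → 40 < 110
  Perry: +20 → 20 < 90
No further overflows.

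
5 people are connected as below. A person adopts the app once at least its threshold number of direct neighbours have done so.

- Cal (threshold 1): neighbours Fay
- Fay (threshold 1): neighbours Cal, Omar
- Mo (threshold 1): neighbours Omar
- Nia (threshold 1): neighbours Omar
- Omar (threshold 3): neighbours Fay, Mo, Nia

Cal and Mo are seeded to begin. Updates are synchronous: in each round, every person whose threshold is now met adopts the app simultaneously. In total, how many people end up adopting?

3

Round 1 — Cal, Mo adopt the app (initial).
Round 2 — checking thresholds:
  Fay: 1 of 2 neighbours ≥ 1, adopts the app.
  Omar: 1 of 3 neighbours < 3, not yet.
Round 3 — no new adoptions; cascade stops.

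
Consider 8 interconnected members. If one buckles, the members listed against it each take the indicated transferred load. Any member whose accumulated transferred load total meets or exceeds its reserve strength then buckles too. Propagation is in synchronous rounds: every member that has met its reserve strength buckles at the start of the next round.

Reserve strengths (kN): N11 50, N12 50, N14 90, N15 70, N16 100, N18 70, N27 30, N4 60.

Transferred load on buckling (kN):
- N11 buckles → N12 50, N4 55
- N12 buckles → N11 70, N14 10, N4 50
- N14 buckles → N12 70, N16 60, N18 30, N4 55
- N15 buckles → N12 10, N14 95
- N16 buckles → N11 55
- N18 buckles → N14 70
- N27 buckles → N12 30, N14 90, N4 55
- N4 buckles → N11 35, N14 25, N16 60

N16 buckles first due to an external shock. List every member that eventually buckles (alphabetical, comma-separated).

N11, N12, N16, N4

Round 1 — N16 buckles (initial).
  N11: +55 → 55 ≥ 50
Round 2 — N11 buckles.
  N12: +50 → 50 ≥ 50
  N4: +55 → 55 < 60
Round 3 — N12 buckles.
  N14: +10 → 10 < 90
  N4: +50 → 105 ≥ 60
Round 4 — N4 buckles.
  N14: +25 → 35 < 90
No further bucklings.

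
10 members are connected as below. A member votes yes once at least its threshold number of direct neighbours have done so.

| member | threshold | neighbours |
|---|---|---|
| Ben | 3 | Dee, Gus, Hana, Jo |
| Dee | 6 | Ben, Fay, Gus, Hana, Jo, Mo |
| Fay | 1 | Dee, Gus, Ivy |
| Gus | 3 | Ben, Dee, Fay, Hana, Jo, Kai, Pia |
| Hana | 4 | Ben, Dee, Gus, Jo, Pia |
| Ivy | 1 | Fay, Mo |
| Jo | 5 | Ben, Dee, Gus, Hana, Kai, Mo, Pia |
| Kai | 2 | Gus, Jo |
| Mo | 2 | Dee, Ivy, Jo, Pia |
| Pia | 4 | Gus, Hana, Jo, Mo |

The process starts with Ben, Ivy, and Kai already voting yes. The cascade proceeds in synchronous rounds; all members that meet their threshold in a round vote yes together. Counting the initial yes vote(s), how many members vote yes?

5

Round 1 — Ben, Ivy, Kai vote yes (initial).
Round 2 — checking thresholds:
  Dee: 1 of 6 neighbours < 6, not yet.
  Fay: 1 of 3 neighbours ≥ 1, votes yes.
  Gus: 2 of 7 neighbours < 3, not yet.
  Hana: 1 of 5 neighbours < 4, not yet.
  Jo: 2 of 7 neighbours < 5, not yet.
  Mo: 1 of 4 neighbours < 2, not yet.
Round 3 — checking thresholds:
  Dee: 2 of 6 neighbours < 6, not yet.
  Gus: 3 of 7 neighbours ≥ 3, votes yes.
  Hana: 1 of 5 neighbours < 4, not yet.
  Jo: 2 of 7 neighbours < 5, not yet.
  Mo: 1 of 4 neighbours < 2, not yet.
Round 4 — no new yes votes; cascade stops.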